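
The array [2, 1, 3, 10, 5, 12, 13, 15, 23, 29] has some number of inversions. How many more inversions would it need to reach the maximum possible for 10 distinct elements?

Maximum inversions for 10 distinct elements is C(10, 2) = 10·9/2 = 45.
Current inversions — for each element, count later smaller elements:
2: 1
1: 0
3: 0
10: 1
5: 0
12: 0
13: 0
15: 0
23: 0
29: 0
Current total: 1 + 0 + 0 + 1 + 0 + 0 + 0 + 0 + 0 + 0 = 2
Shortfall: 45 − 2 = 43

43 inversions short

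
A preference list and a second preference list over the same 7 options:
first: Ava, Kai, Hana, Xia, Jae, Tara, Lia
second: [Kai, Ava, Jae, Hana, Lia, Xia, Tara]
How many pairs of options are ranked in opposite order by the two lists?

There are 5 pairs.

Assign each item its position (1..7) in the first ordering, then rewrite the second ordering as that position sequence:
positions: Ava→1, Kai→2, Hana→3, Xia→4, Jae→5, Tara→6, Lia→7
second ordering as positions: [2, 1, 5, 3, 7, 4, 6]
Discordant pairs = inversions in this position sequence.
2: 1 → 1
1: 0
5: 3, 4 → 2
3: 0
7: 4, 6 → 2
4: 0
6: 0
Total: 1 + 0 + 2 + 0 + 2 + 0 + 0 = 5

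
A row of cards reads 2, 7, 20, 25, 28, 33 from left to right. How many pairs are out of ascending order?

Sweep left to right; for each value list the smaller values that follow it:
2 → none → 0
7 → none → 0
20 → none → 0
25 → none → 0
28 → none → 0
33 → none → 0
Sum: 0 + 0 + 0 + 0 + 0 + 0 = 0

Out-of-order pairs: 0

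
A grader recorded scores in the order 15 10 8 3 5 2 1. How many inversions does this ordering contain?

20 out-of-order pairs

Sweep left to right; for each value list the smaller values that follow it:
15 → 10, 8, 3, 5, 2, 1 → 6
10 → 8, 3, 5, 2, 1 → 5
8 → 3, 5, 2, 1 → 4
3 → 2, 1 → 2
5 → 2, 1 → 2
2 → 1 → 1
1 → none → 0
Sum: 6 + 5 + 4 + 2 + 2 + 1 + 0 = 20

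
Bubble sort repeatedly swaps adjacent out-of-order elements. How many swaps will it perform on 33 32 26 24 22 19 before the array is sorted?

15 swaps

Minimum adjacent swaps = number of inversions (each swap of adjacent out-of-order elements removes one inversion and no swap can remove more).
Count inversions — for each element, later elements that are smaller:
33: 32, 26, 24, 22, 19 → 5
32: 26, 24, 22, 19 → 4
26: 24, 22, 19 → 3
24: 22, 19 → 2
22: 19 → 1
19: none → 0
Total inversions: 5 + 4 + 3 + 2 + 1 + 0 = 15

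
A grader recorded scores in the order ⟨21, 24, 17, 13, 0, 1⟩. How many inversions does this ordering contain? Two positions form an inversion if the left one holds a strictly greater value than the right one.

Element-by-element contributions:
21: 4
24: 4
17: 3
13: 2
0: 0
1: 0
Sum: 4 + 4 + 3 + 2 + 0 + 0 = 13

Inversions: 13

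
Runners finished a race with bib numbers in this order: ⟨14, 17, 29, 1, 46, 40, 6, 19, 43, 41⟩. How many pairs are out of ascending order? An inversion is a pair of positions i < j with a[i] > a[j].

There are 15 inversions.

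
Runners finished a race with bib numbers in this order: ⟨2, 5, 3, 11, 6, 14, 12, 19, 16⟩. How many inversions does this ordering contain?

For each element, count later entries that are smaller:
2: 0
5: 1
3: 0
11: 1
6: 0
14: 1
12: 0
19: 1
16: 0
Sum: 0 + 1 + 0 + 1 + 0 + 1 + 0 + 1 + 0 = 4

Inversions: 4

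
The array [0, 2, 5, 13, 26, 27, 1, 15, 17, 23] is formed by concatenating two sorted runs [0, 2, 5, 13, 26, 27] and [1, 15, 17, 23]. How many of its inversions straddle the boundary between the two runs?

11

For each element r of the right run, count left-run elements greater than r:
r = 1: 2, 5, 13, 26, 27 → 5
r = 15: 26, 27 → 2
r = 17: 26, 27 → 2
r = 23: 26, 27 → 2
Cross-inversions: 5 + 2 + 2 + 2 = 11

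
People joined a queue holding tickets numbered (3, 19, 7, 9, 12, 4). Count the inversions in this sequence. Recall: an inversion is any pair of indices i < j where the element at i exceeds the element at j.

7 inversions

Listing every pair i<j with a[i]>a[j] (using 0-based positions):
(1,2): 19 > 7
(1,3): 19 > 9
(1,4): 19 > 12
(1,5): 19 > 4
(2,5): 7 > 4
(3,5): 9 > 4
(4,5): 12 > 4
That's 7 pairs.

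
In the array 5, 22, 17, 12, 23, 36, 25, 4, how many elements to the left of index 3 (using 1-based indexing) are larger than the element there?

1 such element

The element at index 3 is 17.
Elements before it: 5, 22
Those larger than 17: 22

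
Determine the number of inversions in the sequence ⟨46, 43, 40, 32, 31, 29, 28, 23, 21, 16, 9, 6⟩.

Sweep left to right; for each value list the smaller values that follow it:
46 → 43, 40, 32, 31, 29, 28, 23, 21, 16, 9, 6 → 11
43 → 40, 32, 31, 29, 28, 23, 21, 16, 9, 6 → 10
40 → 32, 31, 29, 28, 23, 21, 16, 9, 6 → 9
32 → 31, 29, 28, 23, 21, 16, 9, 6 → 8
31 → 29, 28, 23, 21, 16, 9, 6 → 7
29 → 28, 23, 21, 16, 9, 6 → 6
28 → 23, 21, 16, 9, 6 → 5
23 → 21, 16, 9, 6 → 4
21 → 16, 9, 6 → 3
16 → 9, 6 → 2
9 → 6 → 1
6 → none → 0
Sum: 11 + 10 + 9 + 8 + 7 + 6 + 5 + 4 + 3 + 2 + 1 + 0 = 66

Inversions: 66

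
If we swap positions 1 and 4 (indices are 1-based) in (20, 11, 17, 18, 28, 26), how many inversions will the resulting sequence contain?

3

Positions 1 and 4 hold 20 and 18; after swapping, the array is [18, 11, 17, 20, 28, 26].
For each element, count later entries that are smaller:
18 → 11, 17 → 2
11 → none → 0
17 → none → 0
20 → none → 0
28 → 26 → 1
26 → none → 0
Sum: 2 + 0 + 0 + 0 + 1 + 0 = 3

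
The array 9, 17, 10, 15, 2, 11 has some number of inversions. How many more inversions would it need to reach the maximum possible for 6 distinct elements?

Maximum inversions for 6 distinct elements is C(6, 2) = 6·5/2 = 15.
Current inversions — for each element, count later smaller elements:
9: 1
17: 4
10: 1
15: 2
2: 0
11: 0
Current total: 1 + 4 + 1 + 2 + 0 + 0 = 8
Shortfall: 15 − 8 = 7

7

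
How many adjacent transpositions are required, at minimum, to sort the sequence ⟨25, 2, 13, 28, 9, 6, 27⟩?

10 swaps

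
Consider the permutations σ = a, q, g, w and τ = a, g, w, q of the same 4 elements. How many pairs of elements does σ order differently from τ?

2

Assign each item its position (1..4) in the first ordering, then rewrite the second ordering as that position sequence:
positions: a→1, q→2, g→3, w→4
second ordering as positions: [1, 3, 4, 2]
Discordant pairs = inversions in this position sequence.
1: 0
3: 2 → 1
4: 2 → 1
2: 0
Total: 0 + 1 + 1 + 0 = 2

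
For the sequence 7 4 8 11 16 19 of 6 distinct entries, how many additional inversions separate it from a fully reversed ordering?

14 inversions short

Maximum inversions for 6 distinct elements is C(6, 2) = 6·5/2 = 15.
Current inversions — for each element, count later smaller elements:
7: 1
4: 0
8: 0
11: 0
16: 0
19: 0
Current total: 1 + 0 + 0 + 0 + 0 + 0 = 1
Shortfall: 15 − 1 = 14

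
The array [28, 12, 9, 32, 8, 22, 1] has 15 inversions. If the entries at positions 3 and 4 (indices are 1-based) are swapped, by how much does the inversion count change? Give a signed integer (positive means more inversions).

Positions 3 and 4 hold 9 and 32; after swapping, the array is [28, 12, 32, 9, 8, 22, 1].
Sweep left to right; for each value list the smaller values that follow it:
28 → 12, 9, 8, 22, 1 → 5
12 → 9, 8, 1 → 3
32 → 9, 8, 22, 1 → 4
9 → 8, 1 → 2
8 → 1 → 1
22 → 1 → 1
1 → none → 0
Sum: 5 + 3 + 4 + 2 + 1 + 1 + 0 = 16
Change: 16 − 15 = +1

+1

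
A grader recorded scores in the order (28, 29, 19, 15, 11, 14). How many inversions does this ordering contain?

Sweep left to right; for each value list the smaller values that follow it:
28: 4
29: 4
19: 3
15: 2
11: 0
14: 0
Sum: 4 + 4 + 3 + 2 + 0 + 0 = 13

Out-of-order pairs: 13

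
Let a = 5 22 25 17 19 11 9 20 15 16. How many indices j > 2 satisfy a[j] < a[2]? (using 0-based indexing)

7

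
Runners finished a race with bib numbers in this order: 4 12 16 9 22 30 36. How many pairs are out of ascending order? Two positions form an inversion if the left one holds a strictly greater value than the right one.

Out-of-order index pairs (1-indexed):
(2,4): 12 > 9
(3,4): 16 > 9
That's 2 pairs.

2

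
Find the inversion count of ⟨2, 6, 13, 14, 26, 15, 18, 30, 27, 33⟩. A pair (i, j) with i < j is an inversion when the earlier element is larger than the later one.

3

For each element, count later entries that are smaller:
2: 0
6: 0
13: 0
14: 0
26: 2
15: 0
18: 0
30: 1
27: 0
33: 0
Sum: 0 + 0 + 0 + 0 + 2 + 0 + 0 + 1 + 0 + 0 = 3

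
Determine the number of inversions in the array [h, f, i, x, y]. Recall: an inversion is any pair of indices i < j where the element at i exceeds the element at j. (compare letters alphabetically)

There is 1 out-of-order pair.

Count, for each position, how many later elements it exceeds:
h: 1
f: 0
i: 0
x: 0
y: 0
Sum: 1 + 0 + 0 + 0 + 0 = 1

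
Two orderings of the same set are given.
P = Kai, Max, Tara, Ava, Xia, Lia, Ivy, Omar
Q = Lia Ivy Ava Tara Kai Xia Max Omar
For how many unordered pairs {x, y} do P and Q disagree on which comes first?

16

Assign each item its position (1..8) in the first ordering, then rewrite the second ordering as that position sequence:
positions: Kai→1, Max→2, Tara→3, Ava→4, Xia→5, Lia→6, Ivy→7, Omar→8
second ordering as positions: [6, 7, 4, 3, 1, 5, 2, 8]
Discordant pairs = inversions in this position sequence.
6: 4, 3, 1, 5, 2 → 5
7: 4, 3, 1, 5, 2 → 5
4: 3, 1, 2 → 3
3: 1, 2 → 2
1: 0
5: 2 → 1
2: 0
8: 0
Total: 5 + 5 + 3 + 2 + 0 + 1 + 0 + 0 = 16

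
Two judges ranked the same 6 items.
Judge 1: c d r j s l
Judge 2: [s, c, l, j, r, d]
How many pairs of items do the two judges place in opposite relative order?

10

Assign each item its position (1..6) in the first ordering, then rewrite the second ordering as that position sequence:
positions: c→1, d→2, r→3, j→4, s→5, l→6
second ordering as positions: [5, 1, 6, 4, 3, 2]
Discordant pairs = inversions in this position sequence.
5: 1, 4, 3, 2 → 4
1: 0
6: 4, 3, 2 → 3
4: 3, 2 → 2
3: 2 → 1
2: 0
Total: 4 + 0 + 3 + 2 + 1 + 0 = 10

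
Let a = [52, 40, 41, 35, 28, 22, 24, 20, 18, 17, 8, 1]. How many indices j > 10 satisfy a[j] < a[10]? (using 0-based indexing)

The element at index 10 is 8.
Elements after it: 1
Those smaller than 8: 1

1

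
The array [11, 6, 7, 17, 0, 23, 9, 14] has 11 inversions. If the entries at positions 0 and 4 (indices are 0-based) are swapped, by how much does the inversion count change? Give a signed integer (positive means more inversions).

Positions 0 and 4 hold 11 and 0; after swapping, the array is [0, 6, 7, 17, 11, 23, 9, 14].
Count, for each position, how many later elements it exceeds:
0 → none → 0
6 → none → 0
7 → none → 0
17 → 11, 9, 14 → 3
11 → 9 → 1
23 → 9, 14 → 2
9 → none → 0
14 → none → 0
Sum: 0 + 0 + 0 + 3 + 1 + 2 + 0 + 0 = 6
Change: 6 − 11 = -5

-5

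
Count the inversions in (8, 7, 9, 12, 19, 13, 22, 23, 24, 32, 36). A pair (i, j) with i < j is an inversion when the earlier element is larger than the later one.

Inversions: 2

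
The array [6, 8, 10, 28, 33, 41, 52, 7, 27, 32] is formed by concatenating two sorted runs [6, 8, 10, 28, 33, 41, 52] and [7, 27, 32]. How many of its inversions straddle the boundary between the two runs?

Take each right-half value and tally the left-half values above it:
r = 7: 8, 10, 28, 33, 41, 52 → 6
r = 27: 28, 33, 41, 52 → 4
r = 32: 33, 41, 52 → 3
Cross-inversions: 6 + 4 + 3 = 13

13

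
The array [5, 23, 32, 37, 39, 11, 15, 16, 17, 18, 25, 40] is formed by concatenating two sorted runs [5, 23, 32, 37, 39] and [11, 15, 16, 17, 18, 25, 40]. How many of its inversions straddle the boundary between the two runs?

23 cross-inversions

For each element r of the right run, count left-run elements greater than r:
r = 11: 23, 32, 37, 39 → 4
r = 15: 23, 32, 37, 39 → 4
r = 16: 23, 32, 37, 39 → 4
r = 17: 23, 32, 37, 39 → 4
r = 18: 23, 32, 37, 39 → 4
r = 25: 32, 37, 39 → 3
r = 40: none → 0
Cross-inversions: 4 + 4 + 4 + 4 + 4 + 3 + 0 = 23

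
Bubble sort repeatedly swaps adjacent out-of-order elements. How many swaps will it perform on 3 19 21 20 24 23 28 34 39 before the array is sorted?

2 adjacent swaps

The minimum number of adjacent swaps to sort an array equals its inversion count, since every such swap removes exactly one inversion.
Count inversions — for each element, later elements that are smaller:
3: none → 0
19: none → 0
21: 20 → 1
20: none → 0
24: 23 → 1
23: none → 0
28: none → 0
34: none → 0
39: none → 0
Total inversions: 0 + 0 + 1 + 0 + 1 + 0 + 0 + 0 + 0 = 2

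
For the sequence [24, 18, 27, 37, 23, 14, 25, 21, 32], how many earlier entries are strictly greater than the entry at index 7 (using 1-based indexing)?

2

The element at index 7 is 25.
Elements before it: 24, 18, 27, 37, 23, 14
Those larger than 25: 27, 37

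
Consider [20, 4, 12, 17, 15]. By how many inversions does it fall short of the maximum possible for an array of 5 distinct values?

Maximum inversions for 5 distinct elements is C(5, 2) = 5·4/2 = 10.
Current inversions — for each element, count later smaller elements:
20: 4
4: 0
12: 0
17: 1
15: 0
Current total: 4 + 0 + 0 + 1 + 0 = 5
Shortfall: 10 − 5 = 5

5 inversions short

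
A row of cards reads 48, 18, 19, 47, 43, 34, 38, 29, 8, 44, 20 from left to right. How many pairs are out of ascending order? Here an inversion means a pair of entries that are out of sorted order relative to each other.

Element-by-element contributions:
48 → 18, 19, 47, 43, 34, 38, 29, 8, 44, 20 → 10
18 → 8 → 1
19 → 8 → 1
47 → 43, 34, 38, 29, 8, 44, 20 → 7
43 → 34, 38, 29, 8, 20 → 5
34 → 29, 8, 20 → 3
38 → 29, 8, 20 → 3
29 → 8, 20 → 2
8 → none → 0
44 → 20 → 1
20 → none → 0
Sum: 10 + 1 + 1 + 7 + 5 + 3 + 3 + 2 + 0 + 1 + 0 = 33

Inversions: 33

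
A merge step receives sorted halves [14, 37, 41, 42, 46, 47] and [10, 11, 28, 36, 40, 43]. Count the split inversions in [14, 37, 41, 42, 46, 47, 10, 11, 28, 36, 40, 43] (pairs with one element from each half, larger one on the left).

Take each right-half value and tally the left-half values above it:
r = 10: 14, 37, 41, 42, 46, 47 → 6
r = 11: 14, 37, 41, 42, 46, 47 → 6
r = 28: 37, 41, 42, 46, 47 → 5
r = 36: 37, 41, 42, 46, 47 → 5
r = 40: 41, 42, 46, 47 → 4
r = 43: 46, 47 → 2
Cross-inversions: 6 + 6 + 5 + 5 + 4 + 2 = 28

28 cross-inversions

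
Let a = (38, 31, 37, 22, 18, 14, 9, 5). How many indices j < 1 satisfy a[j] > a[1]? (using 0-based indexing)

The element at index 1 is 31.
Elements before it: 38
Those larger than 31: 38

1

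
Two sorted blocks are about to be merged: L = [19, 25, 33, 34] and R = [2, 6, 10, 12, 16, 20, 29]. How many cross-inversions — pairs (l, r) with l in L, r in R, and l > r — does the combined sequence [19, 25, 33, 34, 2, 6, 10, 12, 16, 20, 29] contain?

25 cross-inversions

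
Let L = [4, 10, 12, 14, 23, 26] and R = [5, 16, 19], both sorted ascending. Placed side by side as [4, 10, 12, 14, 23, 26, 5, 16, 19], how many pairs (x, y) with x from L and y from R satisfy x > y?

For each element r of the right run, count left-run elements greater than r:
r = 5: 10, 12, 14, 23, 26 → 5
r = 16: 23, 26 → 2
r = 19: 23, 26 → 2
Cross-inversions: 5 + 2 + 2 = 9

9 cross-inversions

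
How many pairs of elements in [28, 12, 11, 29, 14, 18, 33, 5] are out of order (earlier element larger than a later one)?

14

For each element, count later entries that are smaller:
28 → 12, 11, 14, 18, 5 → 5
12 → 11, 5 → 2
11 → 5 → 1
29 → 14, 18, 5 → 3
14 → 5 → 1
18 → 5 → 1
33 → 5 → 1
5 → none → 0
Sum: 5 + 2 + 1 + 3 + 1 + 1 + 1 + 0 = 14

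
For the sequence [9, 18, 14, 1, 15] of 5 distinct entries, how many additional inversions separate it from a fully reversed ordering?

5

Maximum inversions for 5 distinct elements is C(5, 2) = 5·4/2 = 10.
Current inversions — for each element, count later smaller elements:
9: 1
18: 3
14: 1
1: 0
15: 0
Current total: 1 + 3 + 1 + 0 + 0 = 5
Shortfall: 10 − 5 = 5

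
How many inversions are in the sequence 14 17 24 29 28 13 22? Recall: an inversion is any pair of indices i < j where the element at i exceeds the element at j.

Element-by-element contributions:
14 → 13 → 1
17 → 13 → 1
24 → 13, 22 → 2
29 → 28, 13, 22 → 3
28 → 13, 22 → 2
13 → none → 0
22 → none → 0
Sum: 1 + 1 + 2 + 3 + 2 + 0 + 0 = 9

9 inversions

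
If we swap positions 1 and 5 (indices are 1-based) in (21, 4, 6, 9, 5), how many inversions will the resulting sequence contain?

Positions 1 and 5 hold 21 and 5; after swapping, the array is [5, 4, 6, 9, 21].
Element-by-element contributions:
5: 1
4: 0
6: 0
9: 0
21: 0
Sum: 1 + 0 + 0 + 0 + 0 = 1

1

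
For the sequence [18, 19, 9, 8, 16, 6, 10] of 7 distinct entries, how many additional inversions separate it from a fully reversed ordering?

6

Maximum inversions for 7 distinct elements is C(7, 2) = 7·6/2 = 21.
Current inversions — for each element, count later smaller elements:
18: 5
19: 5
9: 2
8: 1
16: 2
6: 0
10: 0
Current total: 5 + 5 + 2 + 1 + 2 + 0 + 0 = 15
Shortfall: 21 − 15 = 6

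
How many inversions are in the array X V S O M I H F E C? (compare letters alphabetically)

There are 45 inversions.

Sweep left to right; for each value list the smaller values that follow it:
X → V, S, O, M, I, H, F, E, C → 9
V → S, O, M, I, H, F, E, C → 8
S → O, M, I, H, F, E, C → 7
O → M, I, H, F, E, C → 6
M → I, H, F, E, C → 5
I → H, F, E, C → 4
H → F, E, C → 3
F → E, C → 2
E → C → 1
C → none → 0
Sum: 9 + 8 + 7 + 6 + 5 + 4 + 3 + 2 + 1 + 0 = 45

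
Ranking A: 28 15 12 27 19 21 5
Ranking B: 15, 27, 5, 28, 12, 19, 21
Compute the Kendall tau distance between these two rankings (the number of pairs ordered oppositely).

7

Assign each item its position (1..7) in the first ordering, then rewrite the second ordering as that position sequence:
positions: 28→1, 15→2, 12→3, 27→4, 19→5, 21→6, 5→7
second ordering as positions: [2, 4, 7, 1, 3, 5, 6]
Discordant pairs = inversions in this position sequence.
2: 1 → 1
4: 1, 3 → 2
7: 1, 3, 5, 6 → 4
1: 0
3: 0
5: 0
6: 0
Total: 1 + 2 + 4 + 0 + 0 + 0 + 0 = 7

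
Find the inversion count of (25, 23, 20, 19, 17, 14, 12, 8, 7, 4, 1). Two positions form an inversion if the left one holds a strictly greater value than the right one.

Count, for each position, how many later elements it exceeds:
25: 10
23: 9
20: 8
19: 7
17: 6
14: 5
12: 4
8: 3
7: 2
4: 1
1: 0
Sum: 10 + 9 + 8 + 7 + 6 + 5 + 4 + 3 + 2 + 1 + 0 = 55

Inversions: 55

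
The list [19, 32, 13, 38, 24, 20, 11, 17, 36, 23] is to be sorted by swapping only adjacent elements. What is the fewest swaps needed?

23 adjacent swaps

Minimum adjacent swaps = number of inversions (each swap of adjacent out-of-order elements removes one inversion and no swap can remove more).
Count inversions — for each element, later elements that are smaller:
19: 13, 11, 17 → 3
32: 13, 24, 20, 11, 17, 23 → 6
13: 11 → 1
38: 24, 20, 11, 17, 36, 23 → 6
24: 20, 11, 17, 23 → 4
20: 11, 17 → 2
11: none → 0
17: none → 0
36: 23 → 1
23: none → 0
Total inversions: 3 + 6 + 1 + 6 + 4 + 2 + 0 + 0 + 1 + 0 = 23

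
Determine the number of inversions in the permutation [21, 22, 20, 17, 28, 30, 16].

11

Out-of-order index pairs (0-indexed):
(0,2): 21 > 20
(0,3): 21 > 17
(0,6): 21 > 16
(1,2): 22 > 20
(1,3): 22 > 17
(1,6): 22 > 16
(2,3): 20 > 17
(2,6): 20 > 16
(3,6): 17 > 16
(4,6): 28 > 16
(5,6): 30 > 16
That's 11 pairs.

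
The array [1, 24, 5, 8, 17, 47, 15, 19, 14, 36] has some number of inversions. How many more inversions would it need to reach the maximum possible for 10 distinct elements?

31 inversions short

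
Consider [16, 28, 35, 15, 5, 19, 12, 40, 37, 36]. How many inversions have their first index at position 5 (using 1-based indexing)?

The element at index 5 is 5.
Elements after it: 19, 12, 40, 37, 36
None of them are smaller than 5.

0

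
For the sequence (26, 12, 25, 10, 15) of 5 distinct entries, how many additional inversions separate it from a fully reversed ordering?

3 inversions short

Maximum inversions for 5 distinct elements is C(5, 2) = 5·4/2 = 10.
Current inversions — for each element, count later smaller elements:
26: 4
12: 1
25: 2
10: 0
15: 0
Current total: 4 + 1 + 2 + 0 + 0 = 7
Shortfall: 10 − 7 = 3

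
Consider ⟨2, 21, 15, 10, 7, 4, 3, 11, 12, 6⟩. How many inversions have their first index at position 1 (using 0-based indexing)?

The element at index 1 is 21.
Elements after it: 15, 10, 7, 4, 3, 11, 12, 6
Those smaller than 21: 15, 10, 7, 4, 3, 11, 12, 6

8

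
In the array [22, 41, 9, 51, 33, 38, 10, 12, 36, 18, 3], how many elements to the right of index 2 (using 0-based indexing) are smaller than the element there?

The element at index 2 is 9.
Elements after it: 51, 33, 38, 10, 12, 36, 18, 3
Those smaller than 9: 3

1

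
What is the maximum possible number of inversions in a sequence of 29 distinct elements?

406 inversions

The maximum occurs when the array is in strictly decreasing order: every one of the C(29, 2) pairs is inverted.
C(29, 2) = 29·28/2 = 406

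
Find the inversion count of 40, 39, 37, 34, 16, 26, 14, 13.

Sweep left to right; for each value list the smaller values that follow it:
40 → 39, 37, 34, 16, 26, 14, 13 → 7
39 → 37, 34, 16, 26, 14, 13 → 6
37 → 34, 16, 26, 14, 13 → 5
34 → 16, 26, 14, 13 → 4
16 → 14, 13 → 2
26 → 14, 13 → 2
14 → 13 → 1
13 → none → 0
Sum: 7 + 6 + 5 + 4 + 2 + 2 + 1 + 0 = 27

27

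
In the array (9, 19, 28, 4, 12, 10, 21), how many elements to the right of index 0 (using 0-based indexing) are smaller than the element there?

1

The element at index 0 is 9.
Elements after it: 19, 28, 4, 12, 10, 21
Those smaller than 9: 4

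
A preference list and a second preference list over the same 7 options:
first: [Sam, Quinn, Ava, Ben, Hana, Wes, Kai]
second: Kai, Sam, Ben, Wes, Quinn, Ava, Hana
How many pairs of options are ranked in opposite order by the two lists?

Assign each item its position (1..7) in the first ordering, then rewrite the second ordering as that position sequence:
positions: Sam→1, Quinn→2, Ava→3, Ben→4, Hana→5, Wes→6, Kai→7
second ordering as positions: [7, 1, 4, 6, 2, 3, 5]
Discordant pairs = inversions in this position sequence.
7: 1, 4, 6, 2, 3, 5 → 6
1: 0
4: 2, 3 → 2
6: 2, 3, 5 → 3
2: 0
3: 0
5: 0
Total: 6 + 0 + 2 + 3 + 0 + 0 + 0 = 11

11 pairs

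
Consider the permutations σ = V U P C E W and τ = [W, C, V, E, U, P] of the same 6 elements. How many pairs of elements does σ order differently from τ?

Discordant pairs: 10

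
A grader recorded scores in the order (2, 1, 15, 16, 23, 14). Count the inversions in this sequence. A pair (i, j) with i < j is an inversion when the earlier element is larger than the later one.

4

Element-by-element contributions:
2: 1
1: 0
15: 1
16: 1
23: 1
14: 0
Sum: 1 + 0 + 1 + 1 + 1 + 0 = 4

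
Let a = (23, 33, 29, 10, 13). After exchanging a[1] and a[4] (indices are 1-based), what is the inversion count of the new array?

6

Positions 1 and 4 hold 23 and 10; after swapping, the array is [10, 33, 29, 23, 13].
Count, for each position, how many later elements it exceeds:
10: 0
33: 3
29: 2
23: 1
13: 0
Sum: 0 + 3 + 2 + 1 + 0 = 6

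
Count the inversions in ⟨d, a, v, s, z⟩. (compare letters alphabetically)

Listing every pair i<j with a[i]>a[j] (using 1-based positions):
(1,2): d > a
(3,4): v > s
That's 2 pairs.

There are 2 out-of-order pairs.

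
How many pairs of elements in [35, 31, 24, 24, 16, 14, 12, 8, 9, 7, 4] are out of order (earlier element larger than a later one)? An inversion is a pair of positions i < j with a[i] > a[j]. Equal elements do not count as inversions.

For each element, count later entries that are smaller:
35 → 31, 24, 24, 16, 14, 12, 8, 9, 7, 4 → 10
31 → 24, 24, 16, 14, 12, 8, 9, 7, 4 → 9
24 → 16, 14, 12, 8, 9, 7, 4 → 7
24 → 16, 14, 12, 8, 9, 7, 4 → 7
16 → 14, 12, 8, 9, 7, 4 → 6
14 → 12, 8, 9, 7, 4 → 5
12 → 8, 9, 7, 4 → 4
8 → 7, 4 → 2
9 → 7, 4 → 2
7 → 4 → 1
4 → none → 0
Sum: 10 + 9 + 7 + 7 + 6 + 5 + 4 + 2 + 2 + 1 + 0 = 53

53 inversions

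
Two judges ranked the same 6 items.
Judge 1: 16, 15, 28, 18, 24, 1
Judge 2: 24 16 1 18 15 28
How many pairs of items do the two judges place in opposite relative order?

Assign each item its position (1..6) in the first ordering, then rewrite the second ordering as that position sequence:
positions: 16→1, 15→2, 28→3, 18→4, 24→5, 1→6
second ordering as positions: [5, 1, 6, 4, 2, 3]
Discordant pairs = inversions in this position sequence.
5: 1, 4, 2, 3 → 4
1: 0
6: 4, 2, 3 → 3
4: 2, 3 → 2
2: 0
3: 0
Total: 4 + 0 + 3 + 2 + 0 + 0 = 9

Discordant pairs: 9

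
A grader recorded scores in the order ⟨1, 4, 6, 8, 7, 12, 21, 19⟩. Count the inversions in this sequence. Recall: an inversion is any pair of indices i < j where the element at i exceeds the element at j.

Inversions: 2

Sweep left to right; for each value list the smaller values that follow it:
1: 0
4: 0
6: 0
8: 1
7: 0
12: 0
21: 1
19: 0
Sum: 0 + 0 + 0 + 1 + 0 + 0 + 1 + 0 = 2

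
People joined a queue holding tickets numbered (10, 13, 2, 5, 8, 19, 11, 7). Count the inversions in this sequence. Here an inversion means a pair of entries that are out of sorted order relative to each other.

13 inversions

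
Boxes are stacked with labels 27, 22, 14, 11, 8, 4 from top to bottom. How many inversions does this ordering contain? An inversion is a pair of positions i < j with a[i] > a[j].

Element-by-element contributions:
27: 5
22: 4
14: 3
11: 2
8: 1
4: 0
Sum: 5 + 4 + 3 + 2 + 1 + 0 = 15

15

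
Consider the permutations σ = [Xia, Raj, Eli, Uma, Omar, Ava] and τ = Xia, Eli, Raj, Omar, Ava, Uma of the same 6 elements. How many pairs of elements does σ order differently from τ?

Assign each item its position (1..6) in the first ordering, then rewrite the second ordering as that position sequence:
positions: Xia→1, Raj→2, Eli→3, Uma→4, Omar→5, Ava→6
second ordering as positions: [1, 3, 2, 5, 6, 4]
Discordant pairs = inversions in this position sequence.
1: 0
3: 2 → 1
2: 0
5: 4 → 1
6: 4 → 1
4: 0
Total: 0 + 1 + 0 + 1 + 1 + 0 = 3

3 discordant pairs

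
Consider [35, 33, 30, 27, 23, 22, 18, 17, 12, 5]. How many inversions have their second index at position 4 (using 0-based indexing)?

4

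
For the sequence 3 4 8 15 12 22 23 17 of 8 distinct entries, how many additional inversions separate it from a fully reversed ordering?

Maximum inversions for 8 distinct elements is C(8, 2) = 8·7/2 = 28.
Current inversions — for each element, count later smaller elements:
3: 0
4: 0
8: 0
15: 1
12: 0
22: 1
23: 1
17: 0
Current total: 0 + 0 + 0 + 1 + 0 + 1 + 1 + 0 = 3
Shortfall: 28 − 3 = 25

25 inversions short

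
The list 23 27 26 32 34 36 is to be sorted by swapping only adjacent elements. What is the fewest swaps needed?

Each adjacent swap fixes exactly one inversion, so the minimum swap count equals the number of inversions.
Count inversions — for each element, later elements that are smaller:
23: none → 0
27: 26 → 1
26: none → 0
32: none → 0
34: none → 0
36: none → 0
Total inversions: 0 + 1 + 0 + 0 + 0 + 0 = 1

1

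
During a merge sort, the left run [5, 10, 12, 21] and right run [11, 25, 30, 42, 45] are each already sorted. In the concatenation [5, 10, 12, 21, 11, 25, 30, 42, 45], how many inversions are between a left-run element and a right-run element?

2

Count, for every r in R, how many entries of L exceed r:
r = 11: 12, 21 → 2
r = 25: none → 0
r = 30: none → 0
r = 42: none → 0
r = 45: none → 0
Cross-inversions: 2 + 0 + 0 + 0 + 0 = 2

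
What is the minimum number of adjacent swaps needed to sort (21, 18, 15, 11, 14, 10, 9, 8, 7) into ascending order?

35 adjacent swaps

Minimum adjacent swaps = number of inversions (each swap of adjacent out-of-order elements removes one inversion and no swap can remove more).
Count inversions — for each element, later elements that are smaller:
21: 18, 15, 11, 14, 10, 9, 8, 7 → 8
18: 15, 11, 14, 10, 9, 8, 7 → 7
15: 11, 14, 10, 9, 8, 7 → 6
11: 10, 9, 8, 7 → 4
14: 10, 9, 8, 7 → 4
10: 9, 8, 7 → 3
9: 8, 7 → 2
8: 7 → 1
7: none → 0
Total inversions: 8 + 7 + 6 + 4 + 4 + 3 + 2 + 1 + 0 = 35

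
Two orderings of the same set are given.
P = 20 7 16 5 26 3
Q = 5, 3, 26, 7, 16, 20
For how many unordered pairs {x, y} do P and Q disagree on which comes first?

12 disagreeing pairs

Assign each item its position (1..6) in the first ordering, then rewrite the second ordering as that position sequence:
positions: 20→1, 7→2, 16→3, 5→4, 26→5, 3→6
second ordering as positions: [4, 6, 5, 2, 3, 1]
Discordant pairs = inversions in this position sequence.
4: 2, 3, 1 → 3
6: 5, 2, 3, 1 → 4
5: 2, 3, 1 → 3
2: 1 → 1
3: 1 → 1
1: 0
Total: 3 + 4 + 3 + 1 + 1 + 0 = 12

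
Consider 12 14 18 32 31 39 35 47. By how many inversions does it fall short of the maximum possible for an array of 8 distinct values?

Maximum inversions for 8 distinct elements is C(8, 2) = 8·7/2 = 28.
Current inversions — for each element, count later smaller elements:
12: 0
14: 0
18: 0
32: 1
31: 0
39: 1
35: 0
47: 0
Current total: 0 + 0 + 0 + 1 + 0 + 1 + 0 + 0 = 2
Shortfall: 28 − 2 = 26

26 inversions short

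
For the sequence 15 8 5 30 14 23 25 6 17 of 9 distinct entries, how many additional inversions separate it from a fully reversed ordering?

Maximum inversions for 9 distinct elements is C(9, 2) = 9·8/2 = 36.
Current inversions — for each element, count later smaller elements:
15: 4
8: 2
5: 0
30: 5
14: 1
23: 2
25: 2
6: 0
17: 0
Current total: 4 + 2 + 0 + 5 + 1 + 2 + 2 + 0 + 0 = 16
Shortfall: 36 − 16 = 20

20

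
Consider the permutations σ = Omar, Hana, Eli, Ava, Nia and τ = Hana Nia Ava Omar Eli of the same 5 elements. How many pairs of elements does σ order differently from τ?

6

Assign each item its position (1..5) in the first ordering, then rewrite the second ordering as that position sequence:
positions: Omar→1, Hana→2, Eli→3, Ava→4, Nia→5
second ordering as positions: [2, 5, 4, 1, 3]
Discordant pairs = inversions in this position sequence.
2: 1 → 1
5: 4, 1, 3 → 3
4: 1, 3 → 2
1: 0
3: 0
Total: 1 + 3 + 2 + 0 + 0 = 6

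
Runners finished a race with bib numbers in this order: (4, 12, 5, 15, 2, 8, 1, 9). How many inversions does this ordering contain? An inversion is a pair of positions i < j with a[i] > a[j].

Out-of-order pairs: 15

Count, for each position, how many later elements it exceeds:
4: 2
12: 5
5: 2
15: 4
2: 1
8: 1
1: 0
9: 0
Sum: 2 + 5 + 2 + 4 + 1 + 1 + 0 + 0 = 15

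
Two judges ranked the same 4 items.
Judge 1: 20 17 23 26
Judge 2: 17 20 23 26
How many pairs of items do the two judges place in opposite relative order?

Assign each item its position (1..4) in the first ordering, then rewrite the second ordering as that position sequence:
positions: 20→1, 17→2, 23→3, 26→4
second ordering as positions: [2, 1, 3, 4]
Discordant pairs = inversions in this position sequence.
2: 1 → 1
1: 0
3: 0
4: 0
Total: 1 + 0 + 0 + 0 = 1

1 discordant pair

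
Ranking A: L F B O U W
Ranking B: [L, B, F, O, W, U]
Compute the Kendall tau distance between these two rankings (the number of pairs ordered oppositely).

Assign each item its position (1..6) in the first ordering, then rewrite the second ordering as that position sequence:
positions: L→1, F→2, B→3, O→4, U→5, W→6
second ordering as positions: [1, 3, 2, 4, 6, 5]
Discordant pairs = inversions in this position sequence.
1: 0
3: 2 → 1
2: 0
4: 0
6: 5 → 1
5: 0
Total: 0 + 1 + 0 + 0 + 1 + 0 = 2

2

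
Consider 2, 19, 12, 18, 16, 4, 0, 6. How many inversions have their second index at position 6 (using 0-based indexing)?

6

The element at index 6 is 0.
Elements before it: 2, 19, 12, 18, 16, 4
Those larger than 0: 2, 19, 12, 18, 16, 4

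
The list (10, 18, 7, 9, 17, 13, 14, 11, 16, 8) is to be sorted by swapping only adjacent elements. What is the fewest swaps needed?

The minimum number of adjacent swaps to sort an array equals its inversion count, since every such swap removes exactly one inversion.
Count inversions — for each element, later elements that are smaller:
10: 7, 9, 8 → 3
18: 7, 9, 17, 13, 14, 11, 16, 8 → 8
7: none → 0
9: 8 → 1
17: 13, 14, 11, 16, 8 → 5
13: 11, 8 → 2
14: 11, 8 → 2
11: 8 → 1
16: 8 → 1
8: none → 0
Total inversions: 3 + 8 + 0 + 1 + 5 + 2 + 2 + 1 + 1 + 0 = 23

23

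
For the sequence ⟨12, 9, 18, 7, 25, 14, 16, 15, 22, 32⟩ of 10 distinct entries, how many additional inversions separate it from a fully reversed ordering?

Maximum inversions for 10 distinct elements is C(10, 2) = 10·9/2 = 45.
Current inversions — for each element, count later smaller elements:
12: 2
9: 1
18: 4
7: 0
25: 4
14: 0
16: 1
15: 0
22: 0
32: 0
Current total: 2 + 1 + 4 + 0 + 4 + 0 + 1 + 0 + 0 + 0 = 12
Shortfall: 45 − 12 = 33

33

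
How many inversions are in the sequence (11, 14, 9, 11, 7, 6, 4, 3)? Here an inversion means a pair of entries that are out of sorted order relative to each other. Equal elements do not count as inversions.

Sweep left to right; for each value list the smaller values that follow it:
11: 5
14: 6
9: 4
11: 4
7: 3
6: 2
4: 1
3: 0
Sum: 5 + 6 + 4 + 4 + 3 + 2 + 1 + 0 = 25

25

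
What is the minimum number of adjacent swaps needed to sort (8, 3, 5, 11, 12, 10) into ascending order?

The minimum number of adjacent swaps to sort an array equals its inversion count, since every such swap removes exactly one inversion.
Count inversions — for each element, later elements that are smaller:
8: 3, 5 → 2
3: none → 0
5: none → 0
11: 10 → 1
12: 10 → 1
10: none → 0
Total inversions: 2 + 0 + 0 + 1 + 1 + 0 = 4

Adjacent swaps: 4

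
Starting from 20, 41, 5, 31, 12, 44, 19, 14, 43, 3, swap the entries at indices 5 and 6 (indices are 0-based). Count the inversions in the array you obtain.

Positions 5 and 6 hold 44 and 19; after swapping, the array is [20, 41, 5, 31, 12, 19, 44, 14, 43, 3].
Sweep left to right; for each value list the smaller values that follow it:
20: 5
41: 6
5: 1
31: 4
12: 1
19: 2
44: 3
14: 1
43: 1
3: 0
Sum: 5 + 6 + 1 + 4 + 1 + 2 + 3 + 1 + 1 + 0 = 24

There are 24 inversions.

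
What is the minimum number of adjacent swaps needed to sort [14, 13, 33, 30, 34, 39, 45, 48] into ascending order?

Each adjacent swap fixes exactly one inversion, so the minimum swap count equals the number of inversions.
Count inversions — for each element, later elements that are smaller:
14: 13 → 1
13: none → 0
33: 30 → 1
30: none → 0
34: none → 0
39: none → 0
45: none → 0
48: none → 0
Total inversions: 1 + 0 + 1 + 0 + 0 + 0 + 0 + 0 = 2

2 adjacent swaps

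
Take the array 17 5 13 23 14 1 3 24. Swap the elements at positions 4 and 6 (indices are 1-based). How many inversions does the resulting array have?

11 inversions

Positions 4 and 6 hold 23 and 1; after swapping, the array is [17, 5, 13, 1, 14, 23, 3, 24].
Count, for each position, how many later elements it exceeds:
17 → 5, 13, 1, 14, 3 → 5
5 → 1, 3 → 2
13 → 1, 3 → 2
1 → none → 0
14 → 3 → 1
23 → 3 → 1
3 → none → 0
24 → none → 0
Sum: 5 + 2 + 2 + 0 + 1 + 1 + 0 + 0 = 11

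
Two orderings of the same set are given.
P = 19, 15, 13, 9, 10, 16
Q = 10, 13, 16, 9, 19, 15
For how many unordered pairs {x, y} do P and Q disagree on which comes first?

11 disagreeing pairs

Assign each item its position (1..6) in the first ordering, then rewrite the second ordering as that position sequence:
positions: 19→1, 15→2, 13→3, 9→4, 10→5, 16→6
second ordering as positions: [5, 3, 6, 4, 1, 2]
Discordant pairs = inversions in this position sequence.
5: 3, 4, 1, 2 → 4
3: 1, 2 → 2
6: 4, 1, 2 → 3
4: 1, 2 → 2
1: 0
2: 0
Total: 4 + 2 + 3 + 2 + 0 + 0 = 11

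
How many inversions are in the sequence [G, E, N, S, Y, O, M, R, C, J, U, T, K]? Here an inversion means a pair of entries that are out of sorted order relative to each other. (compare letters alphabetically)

Sweep left to right; for each value list the smaller values that follow it:
G: 2
E: 1
N: 4
S: 6
Y: 8
O: 4
M: 3
R: 3
C: 0
J: 0
U: 2
T: 1
K: 0
Sum: 2 + 1 + 4 + 6 + 8 + 4 + 3 + 3 + 0 + 0 + 2 + 1 + 0 = 34

34 inversions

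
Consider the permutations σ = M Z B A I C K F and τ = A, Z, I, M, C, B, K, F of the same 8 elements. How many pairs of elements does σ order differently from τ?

7

Assign each item its position (1..8) in the first ordering, then rewrite the second ordering as that position sequence:
positions: M→1, Z→2, B→3, A→4, I→5, C→6, K→7, F→8
second ordering as positions: [4, 2, 5, 1, 6, 3, 7, 8]
Discordant pairs = inversions in this position sequence.
4: 2, 1, 3 → 3
2: 1 → 1
5: 1, 3 → 2
1: 0
6: 3 → 1
3: 0
7: 0
8: 0
Total: 3 + 1 + 2 + 0 + 1 + 0 + 0 + 0 = 7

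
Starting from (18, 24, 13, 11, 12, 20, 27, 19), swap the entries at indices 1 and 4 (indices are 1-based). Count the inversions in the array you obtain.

There are 9 inversions.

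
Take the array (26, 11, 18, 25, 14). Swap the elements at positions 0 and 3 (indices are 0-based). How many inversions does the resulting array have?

Positions 0 and 3 hold 26 and 25; after swapping, the array is [25, 11, 18, 26, 14].
Count, for each position, how many later elements it exceeds:
25: 3
11: 0
18: 1
26: 1
14: 0
Sum: 3 + 0 + 1 + 1 + 0 = 5

5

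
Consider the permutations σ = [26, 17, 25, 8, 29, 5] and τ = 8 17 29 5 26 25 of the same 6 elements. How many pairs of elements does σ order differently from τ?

Discordant pairs: 8

Assign each item its position (1..6) in the first ordering, then rewrite the second ordering as that position sequence:
positions: 26→1, 17→2, 25→3, 8→4, 29→5, 5→6
second ordering as positions: [4, 2, 5, 6, 1, 3]
Discordant pairs = inversions in this position sequence.
4: 2, 1, 3 → 3
2: 1 → 1
5: 1, 3 → 2
6: 1, 3 → 2
1: 0
3: 0
Total: 3 + 1 + 2 + 2 + 0 + 0 = 8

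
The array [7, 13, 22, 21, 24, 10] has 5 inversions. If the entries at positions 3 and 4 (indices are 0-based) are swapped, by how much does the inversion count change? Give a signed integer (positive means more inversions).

Positions 3 and 4 hold 21 and 24; after swapping, the array is [7, 13, 22, 24, 21, 10].
For each element, count later entries that are smaller:
7 → none → 0
13 → 10 → 1
22 → 21, 10 → 2
24 → 21, 10 → 2
21 → 10 → 1
10 → none → 0
Sum: 0 + 1 + 2 + 2 + 1 + 0 = 6
Change: 6 − 5 = +1

+1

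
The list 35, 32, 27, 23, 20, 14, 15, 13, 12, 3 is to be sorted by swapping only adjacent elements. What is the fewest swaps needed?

The minimum number of adjacent swaps to sort an array equals its inversion count, since every such swap removes exactly one inversion.
Count inversions — for each element, later elements that are smaller:
35: 32, 27, 23, 20, 14, 15, 13, 12, 3 → 9
32: 27, 23, 20, 14, 15, 13, 12, 3 → 8
27: 23, 20, 14, 15, 13, 12, 3 → 7
23: 20, 14, 15, 13, 12, 3 → 6
20: 14, 15, 13, 12, 3 → 5
14: 13, 12, 3 → 3
15: 13, 12, 3 → 3
13: 12, 3 → 2
12: 3 → 1
3: none → 0
Total inversions: 9 + 8 + 7 + 6 + 5 + 3 + 3 + 2 + 1 + 0 = 44

44 swaps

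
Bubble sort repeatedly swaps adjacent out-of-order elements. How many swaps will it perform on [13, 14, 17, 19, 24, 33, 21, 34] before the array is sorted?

2

The minimum number of adjacent swaps to sort an array equals its inversion count, since every such swap removes exactly one inversion.
Count inversions — for each element, later elements that are smaller:
13: none → 0
14: none → 0
17: none → 0
19: none → 0
24: 21 → 1
33: 21 → 1
21: none → 0
34: none → 0
Total inversions: 0 + 0 + 0 + 0 + 1 + 1 + 0 + 0 = 2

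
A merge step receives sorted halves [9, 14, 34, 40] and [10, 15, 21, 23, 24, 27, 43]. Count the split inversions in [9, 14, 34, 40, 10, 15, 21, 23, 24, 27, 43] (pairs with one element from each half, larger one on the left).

13

For each element r of the right run, count left-run elements greater than r:
r = 10: 14, 34, 40 → 3
r = 15: 34, 40 → 2
r = 21: 34, 40 → 2
r = 23: 34, 40 → 2
r = 24: 34, 40 → 2
r = 27: 34, 40 → 2
r = 43: none → 0
Cross-inversions: 3 + 2 + 2 + 2 + 2 + 2 + 0 = 13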